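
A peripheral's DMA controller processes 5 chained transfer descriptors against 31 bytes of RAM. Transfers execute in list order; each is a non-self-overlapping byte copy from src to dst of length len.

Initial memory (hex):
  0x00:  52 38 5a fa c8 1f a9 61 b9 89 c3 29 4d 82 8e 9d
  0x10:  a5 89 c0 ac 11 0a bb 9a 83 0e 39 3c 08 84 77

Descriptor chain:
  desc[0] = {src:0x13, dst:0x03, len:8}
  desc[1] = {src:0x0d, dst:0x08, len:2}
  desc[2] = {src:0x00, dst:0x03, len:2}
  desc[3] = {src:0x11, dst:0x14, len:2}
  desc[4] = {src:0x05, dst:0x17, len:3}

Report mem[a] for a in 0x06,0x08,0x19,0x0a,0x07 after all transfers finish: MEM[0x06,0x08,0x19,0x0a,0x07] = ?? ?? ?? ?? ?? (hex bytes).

[0] 0x13->0x03 len=8 : ac 11 0a bb 9a 83 0e 39
[1] 0x0d->0x08 len=2 : 82 8e
[2] 0x00->0x03 len=2 : 52 38
[3] 0x11->0x14 len=2 : 89 c0
[4] 0x05->0x17 len=3 : 0a bb 9a
query mem[0x06]=0xbb, mem[0x08]=0x82, mem[0x19]=0x9a, mem[0x0a]=0x39, mem[0x07]=0x9a

MEM[0x06,0x08,0x19,0x0a,0x07] = bb 82 9a 39 9a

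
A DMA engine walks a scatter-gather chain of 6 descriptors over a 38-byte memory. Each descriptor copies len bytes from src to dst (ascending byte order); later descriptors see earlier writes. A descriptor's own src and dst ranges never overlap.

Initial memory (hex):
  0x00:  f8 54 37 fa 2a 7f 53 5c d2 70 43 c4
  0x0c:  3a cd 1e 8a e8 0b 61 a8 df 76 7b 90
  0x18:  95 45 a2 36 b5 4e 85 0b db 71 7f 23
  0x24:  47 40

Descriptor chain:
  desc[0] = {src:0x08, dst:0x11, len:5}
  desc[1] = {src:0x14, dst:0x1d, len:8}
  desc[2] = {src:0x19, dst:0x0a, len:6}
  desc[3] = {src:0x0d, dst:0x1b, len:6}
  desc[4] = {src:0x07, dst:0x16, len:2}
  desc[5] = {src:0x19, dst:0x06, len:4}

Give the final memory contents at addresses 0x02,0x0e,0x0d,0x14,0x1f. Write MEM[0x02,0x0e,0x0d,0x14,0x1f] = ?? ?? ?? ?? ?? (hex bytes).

D0: mem[0x11..0x15] <- [d2 70 43 c4 3a]
D1: mem[0x1d..0x24] <- [c4 3a 7b 90 95 45 a2 36]
D2: mem[0x0a..0x0f] <- [45 a2 36 b5 c4 3a]
D3: mem[0x1b..0x20] <- [b5 c4 3a e8 d2 70]
D4: mem[0x16..0x17] <- [5c d2]
D5: mem[0x06..0x09] <- [45 a2 b5 c4]
query mem[0x02]=0x37, mem[0x0e]=0xc4, mem[0x0d]=0xb5, mem[0x14]=0xc4, mem[0x1f]=0xd2

MEM[0x02,0x0e,0x0d,0x14,0x1f] = 37 c4 b5 c4 d2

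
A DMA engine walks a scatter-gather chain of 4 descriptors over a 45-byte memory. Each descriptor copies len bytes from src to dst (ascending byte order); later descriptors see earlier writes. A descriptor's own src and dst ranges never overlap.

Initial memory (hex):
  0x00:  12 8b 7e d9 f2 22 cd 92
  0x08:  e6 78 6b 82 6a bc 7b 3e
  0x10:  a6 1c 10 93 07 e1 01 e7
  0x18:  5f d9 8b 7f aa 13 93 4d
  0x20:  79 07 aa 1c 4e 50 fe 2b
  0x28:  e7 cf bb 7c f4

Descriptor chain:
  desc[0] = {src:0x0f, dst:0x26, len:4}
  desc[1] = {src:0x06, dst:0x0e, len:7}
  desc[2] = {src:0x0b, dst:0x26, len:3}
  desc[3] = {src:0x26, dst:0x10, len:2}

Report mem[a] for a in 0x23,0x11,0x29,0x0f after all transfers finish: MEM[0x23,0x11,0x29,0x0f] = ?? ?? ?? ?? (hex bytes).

D0: mem[0x26..0x29] <- [3e a6 1c 10]
D1: mem[0x0e..0x14] <- [cd 92 e6 78 6b 82 6a]
D2: mem[0x26..0x28] <- [82 6a bc]
D3: mem[0x10..0x11] <- [82 6a]
query mem[0x23]=0x1c, mem[0x11]=0x6a, mem[0x29]=0x10, mem[0x0f]=0x92

MEM[0x23,0x11,0x29,0x0f] = 1c 6a 10 92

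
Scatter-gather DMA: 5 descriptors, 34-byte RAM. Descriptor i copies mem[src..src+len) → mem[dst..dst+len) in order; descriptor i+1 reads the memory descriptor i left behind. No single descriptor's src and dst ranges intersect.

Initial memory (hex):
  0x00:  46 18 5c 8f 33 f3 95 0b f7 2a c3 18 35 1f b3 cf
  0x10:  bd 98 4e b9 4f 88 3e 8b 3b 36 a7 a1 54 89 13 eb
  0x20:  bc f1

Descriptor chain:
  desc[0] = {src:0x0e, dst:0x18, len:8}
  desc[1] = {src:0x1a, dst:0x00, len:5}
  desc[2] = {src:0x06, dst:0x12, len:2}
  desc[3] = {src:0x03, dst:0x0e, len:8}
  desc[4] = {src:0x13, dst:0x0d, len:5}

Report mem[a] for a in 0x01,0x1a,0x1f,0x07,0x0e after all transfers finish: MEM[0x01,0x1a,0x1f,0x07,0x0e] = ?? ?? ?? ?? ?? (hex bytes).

MEM[0x01,0x1a,0x1f,0x07,0x0e] = 98 bd 88 0b 2a

  after D0: wrote 8B at 0x18 = b3cfbd984eb94f88
  after D1: wrote 5B at 0x00 = bd984eb94f
  after D2: wrote 2B at 0x12 = 950b
  after D3: wrote 8B at 0x0e = b94ff3950bf72ac3
  after D4: wrote 5B at 0x0d = f72ac33e8b
query mem[0x01]=0x98, mem[0x1a]=0xbd, mem[0x1f]=0x88, mem[0x07]=0x0b, mem[0x0e]=0x2a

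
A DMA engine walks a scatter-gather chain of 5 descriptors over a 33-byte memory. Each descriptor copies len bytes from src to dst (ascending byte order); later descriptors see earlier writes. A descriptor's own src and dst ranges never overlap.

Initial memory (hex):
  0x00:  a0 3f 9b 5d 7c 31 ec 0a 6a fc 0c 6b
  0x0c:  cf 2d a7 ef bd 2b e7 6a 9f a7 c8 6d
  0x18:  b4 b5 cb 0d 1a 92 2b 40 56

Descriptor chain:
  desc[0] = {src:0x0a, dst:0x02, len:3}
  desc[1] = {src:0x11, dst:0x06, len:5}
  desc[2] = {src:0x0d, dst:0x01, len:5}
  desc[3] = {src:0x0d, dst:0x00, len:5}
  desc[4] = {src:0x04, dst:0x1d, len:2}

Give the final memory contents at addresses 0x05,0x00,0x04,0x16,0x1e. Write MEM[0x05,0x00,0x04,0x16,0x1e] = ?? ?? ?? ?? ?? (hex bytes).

  after D0: wrote 3B at 0x02 = 0c6bcf
  after D1: wrote 5B at 0x06 = 2be76a9fa7
  after D2: wrote 5B at 0x01 = 2da7efbd2b
  after D3: wrote 5B at 0x00 = 2da7efbd2b
  after D4: wrote 2B at 0x1d = 2b2b
query mem[0x05]=0x2b, mem[0x00]=0x2d, mem[0x04]=0x2b, mem[0x16]=0xc8, mem[0x1e]=0x2b

MEM[0x05,0x00,0x04,0x16,0x1e] = 2b 2d 2b c8 2b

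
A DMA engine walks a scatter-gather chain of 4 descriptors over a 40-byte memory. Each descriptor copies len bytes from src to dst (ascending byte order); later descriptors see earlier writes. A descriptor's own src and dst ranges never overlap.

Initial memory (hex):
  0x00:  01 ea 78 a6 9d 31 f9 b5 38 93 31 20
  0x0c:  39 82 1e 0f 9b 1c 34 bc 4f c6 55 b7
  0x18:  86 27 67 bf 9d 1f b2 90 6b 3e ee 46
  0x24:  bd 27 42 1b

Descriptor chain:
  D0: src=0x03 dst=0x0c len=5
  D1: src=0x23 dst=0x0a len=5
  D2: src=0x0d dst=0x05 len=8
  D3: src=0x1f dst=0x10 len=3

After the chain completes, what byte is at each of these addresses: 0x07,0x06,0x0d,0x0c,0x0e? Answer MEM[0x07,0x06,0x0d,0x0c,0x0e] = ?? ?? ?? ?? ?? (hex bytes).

MEM[0x07,0x06,0x0d,0x0c,0x0e] = f9 1b 42 4f 1b

[0] 0x03->0x0c len=5 : a6 9d 31 f9 b5
[1] 0x23->0x0a len=5 : 46 bd 27 42 1b
[2] 0x0d->0x05 len=8 : 42 1b f9 b5 1c 34 bc 4f
[3] 0x1f->0x10 len=3 : 90 6b 3e
query mem[0x07]=0xf9, mem[0x06]=0x1b, mem[0x0d]=0x42, mem[0x0c]=0x4f, mem[0x0e]=0x1b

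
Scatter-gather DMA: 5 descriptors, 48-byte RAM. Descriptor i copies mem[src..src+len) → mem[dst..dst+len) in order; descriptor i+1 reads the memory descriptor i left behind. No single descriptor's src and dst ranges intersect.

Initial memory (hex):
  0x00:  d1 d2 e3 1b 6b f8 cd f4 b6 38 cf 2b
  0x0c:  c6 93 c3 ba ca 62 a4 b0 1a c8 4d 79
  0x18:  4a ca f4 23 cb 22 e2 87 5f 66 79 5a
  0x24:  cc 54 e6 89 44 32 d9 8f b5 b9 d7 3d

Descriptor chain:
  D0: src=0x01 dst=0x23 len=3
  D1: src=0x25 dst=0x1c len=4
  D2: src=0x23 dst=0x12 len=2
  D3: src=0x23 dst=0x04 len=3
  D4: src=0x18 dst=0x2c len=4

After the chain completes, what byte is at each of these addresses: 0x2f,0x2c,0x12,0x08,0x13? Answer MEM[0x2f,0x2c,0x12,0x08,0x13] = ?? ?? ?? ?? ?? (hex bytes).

MEM[0x2f,0x2c,0x12,0x08,0x13] = 23 4a d2 b6 e3

  after D0: wrote 3B at 0x23 = d2e31b
  after D1: wrote 4B at 0x1c = 1be68944
  after D2: wrote 2B at 0x12 = d2e3
  after D3: wrote 3B at 0x04 = d2e31b
  after D4: wrote 4B at 0x2c = 4acaf423
query mem[0x2f]=0x23, mem[0x2c]=0x4a, mem[0x12]=0xd2, mem[0x08]=0xb6, mem[0x13]=0xe3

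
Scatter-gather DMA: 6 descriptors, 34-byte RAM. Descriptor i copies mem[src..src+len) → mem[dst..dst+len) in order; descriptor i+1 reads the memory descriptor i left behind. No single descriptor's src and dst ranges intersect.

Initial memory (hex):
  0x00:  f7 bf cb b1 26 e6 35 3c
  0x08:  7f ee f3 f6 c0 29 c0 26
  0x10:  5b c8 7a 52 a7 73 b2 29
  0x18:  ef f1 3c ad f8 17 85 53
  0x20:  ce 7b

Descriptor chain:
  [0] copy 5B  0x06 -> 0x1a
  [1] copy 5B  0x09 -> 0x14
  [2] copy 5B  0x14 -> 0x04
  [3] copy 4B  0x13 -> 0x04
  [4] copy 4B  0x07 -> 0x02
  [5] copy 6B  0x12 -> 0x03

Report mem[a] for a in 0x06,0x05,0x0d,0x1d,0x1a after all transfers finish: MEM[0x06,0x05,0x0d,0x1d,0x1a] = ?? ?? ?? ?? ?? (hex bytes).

MEM[0x06,0x05,0x0d,0x1d,0x1a] = f3 ee 29 ee 35

[0] 0x06->0x1a len=5 : 35 3c 7f ee f3
[1] 0x09->0x14 len=5 : ee f3 f6 c0 29
[2] 0x14->0x04 len=5 : ee f3 f6 c0 29
[3] 0x13->0x04 len=4 : 52 ee f3 f6
[4] 0x07->0x02 len=4 : f6 29 ee f3
[5] 0x12->0x03 len=6 : 7a 52 ee f3 f6 c0
query mem[0x06]=0xf3, mem[0x05]=0xee, mem[0x0d]=0x29, mem[0x1d]=0xee, mem[0x1a]=0x35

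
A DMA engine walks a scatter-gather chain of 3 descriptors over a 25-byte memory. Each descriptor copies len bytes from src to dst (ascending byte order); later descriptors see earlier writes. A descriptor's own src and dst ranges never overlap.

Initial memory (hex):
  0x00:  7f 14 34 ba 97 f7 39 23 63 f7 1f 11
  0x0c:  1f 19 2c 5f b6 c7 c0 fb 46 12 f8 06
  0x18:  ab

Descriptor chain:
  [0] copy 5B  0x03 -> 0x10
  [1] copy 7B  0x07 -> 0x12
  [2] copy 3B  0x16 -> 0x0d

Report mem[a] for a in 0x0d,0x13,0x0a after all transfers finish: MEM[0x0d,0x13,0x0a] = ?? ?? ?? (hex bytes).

D0: mem[0x10..0x14] <- [ba 97 f7 39 23]
D1: mem[0x12..0x18] <- [23 63 f7 1f 11 1f 19]
D2: mem[0x0d..0x0f] <- [11 1f 19]
query mem[0x0d]=0x11, mem[0x13]=0x63, mem[0x0a]=0x1f

MEM[0x0d,0x13,0x0a] = 11 63 1f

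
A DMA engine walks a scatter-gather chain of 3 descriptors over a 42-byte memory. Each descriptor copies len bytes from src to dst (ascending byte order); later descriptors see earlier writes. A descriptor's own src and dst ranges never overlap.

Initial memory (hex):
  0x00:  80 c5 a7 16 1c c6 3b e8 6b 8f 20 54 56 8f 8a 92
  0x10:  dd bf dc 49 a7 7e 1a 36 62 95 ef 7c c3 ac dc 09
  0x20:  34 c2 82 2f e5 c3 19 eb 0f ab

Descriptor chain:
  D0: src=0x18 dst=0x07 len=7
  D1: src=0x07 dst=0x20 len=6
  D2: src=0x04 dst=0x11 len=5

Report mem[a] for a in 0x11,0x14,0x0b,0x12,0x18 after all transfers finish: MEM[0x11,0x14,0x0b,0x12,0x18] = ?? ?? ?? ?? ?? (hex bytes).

[0] 0x18->0x07 len=7 : 62 95 ef 7c c3 ac dc
[1] 0x07->0x20 len=6 : 62 95 ef 7c c3 ac
[2] 0x04->0x11 len=5 : 1c c6 3b 62 95
query mem[0x11]=0x1c, mem[0x14]=0x62, mem[0x0b]=0xc3, mem[0x12]=0xc6, mem[0x18]=0x62

MEM[0x11,0x14,0x0b,0x12,0x18] = 1c 62 c3 c6 62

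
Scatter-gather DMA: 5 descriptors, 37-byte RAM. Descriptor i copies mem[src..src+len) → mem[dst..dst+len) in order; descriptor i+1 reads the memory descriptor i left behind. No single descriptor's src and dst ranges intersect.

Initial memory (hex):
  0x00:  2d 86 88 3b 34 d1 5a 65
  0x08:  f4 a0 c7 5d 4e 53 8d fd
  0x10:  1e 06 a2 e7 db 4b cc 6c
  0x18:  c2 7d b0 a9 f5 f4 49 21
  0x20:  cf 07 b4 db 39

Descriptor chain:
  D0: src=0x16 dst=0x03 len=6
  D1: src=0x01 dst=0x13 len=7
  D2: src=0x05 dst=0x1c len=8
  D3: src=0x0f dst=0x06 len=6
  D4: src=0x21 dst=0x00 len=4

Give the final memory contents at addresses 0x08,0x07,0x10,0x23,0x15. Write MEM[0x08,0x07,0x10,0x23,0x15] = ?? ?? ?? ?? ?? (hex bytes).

#0 dst[0x03+6] := {0xcc,0x6c,0xc2,0x7d,0xb0,0xa9}
#1 dst[0x13+7] := {0x86,0x88,0xcc,0x6c,0xc2,0x7d,0xb0}
#2 dst[0x1c+8] := {0xc2,0x7d,0xb0,0xa9,0xa0,0xc7,0x5d,0x4e}
#3 dst[0x06+6] := {0xfd,0x1e,0x06,0xa2,0x86,0x88}
#4 dst[0x00+4] := {0xc7,0x5d,0x4e,0x39}
query mem[0x08]=0x06, mem[0x07]=0x1e, mem[0x10]=0x1e, mem[0x23]=0x4e, mem[0x15]=0xcc

MEM[0x08,0x07,0x10,0x23,0x15] = 06 1e 1e 4e cc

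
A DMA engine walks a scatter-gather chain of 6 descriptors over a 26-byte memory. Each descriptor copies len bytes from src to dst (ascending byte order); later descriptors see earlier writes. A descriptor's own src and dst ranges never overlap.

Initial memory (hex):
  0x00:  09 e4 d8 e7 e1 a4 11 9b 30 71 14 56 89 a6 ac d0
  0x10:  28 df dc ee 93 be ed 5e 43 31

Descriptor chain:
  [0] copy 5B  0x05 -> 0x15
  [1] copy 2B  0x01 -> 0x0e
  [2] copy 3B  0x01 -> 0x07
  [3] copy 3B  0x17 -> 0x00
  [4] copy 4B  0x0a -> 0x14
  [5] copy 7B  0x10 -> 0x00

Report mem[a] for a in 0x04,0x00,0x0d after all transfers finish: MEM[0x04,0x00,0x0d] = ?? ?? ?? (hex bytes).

MEM[0x04,0x00,0x0d] = 14 28 a6

#0 dst[0x15+5] := {0xa4,0x11,0x9b,0x30,0x71}
#1 dst[0x0e+2] := {0xe4,0xd8}
#2 dst[0x07+3] := {0xe4,0xd8,0xe7}
#3 dst[0x00+3] := {0x9b,0x30,0x71}
#4 dst[0x14+4] := {0x14,0x56,0x89,0xa6}
#5 dst[0x00+7] := {0x28,0xdf,0xdc,0xee,0x14,0x56,0x89}
query mem[0x04]=0x14, mem[0x00]=0x28, mem[0x0d]=0xa6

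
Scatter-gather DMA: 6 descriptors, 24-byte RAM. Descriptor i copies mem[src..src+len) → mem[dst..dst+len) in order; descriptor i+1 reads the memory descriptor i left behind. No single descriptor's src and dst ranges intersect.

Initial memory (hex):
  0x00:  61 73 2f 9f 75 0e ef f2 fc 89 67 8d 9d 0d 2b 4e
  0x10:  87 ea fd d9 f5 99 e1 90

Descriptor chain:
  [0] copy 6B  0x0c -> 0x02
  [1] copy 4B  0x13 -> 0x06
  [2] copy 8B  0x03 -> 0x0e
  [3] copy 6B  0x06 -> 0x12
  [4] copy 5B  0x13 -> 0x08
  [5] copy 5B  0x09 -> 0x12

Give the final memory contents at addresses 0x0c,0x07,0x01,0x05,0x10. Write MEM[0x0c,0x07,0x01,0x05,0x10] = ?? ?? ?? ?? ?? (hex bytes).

MEM[0x0c,0x07,0x01,0x05,0x10] = 8d f5 73 4e 4e

D0: mem[0x02..0x07] <- [9d 0d 2b 4e 87 ea]
D1: mem[0x06..0x09] <- [d9 f5 99 e1]
D2: mem[0x0e..0x15] <- [0d 2b 4e d9 f5 99 e1 67]
D3: mem[0x12..0x17] <- [d9 f5 99 e1 67 8d]
D4: mem[0x08..0x0c] <- [f5 99 e1 67 8d]
D5: mem[0x12..0x16] <- [99 e1 67 8d 0d]
query mem[0x0c]=0x8d, mem[0x07]=0xf5, mem[0x01]=0x73, mem[0x05]=0x4e, mem[0x10]=0x4e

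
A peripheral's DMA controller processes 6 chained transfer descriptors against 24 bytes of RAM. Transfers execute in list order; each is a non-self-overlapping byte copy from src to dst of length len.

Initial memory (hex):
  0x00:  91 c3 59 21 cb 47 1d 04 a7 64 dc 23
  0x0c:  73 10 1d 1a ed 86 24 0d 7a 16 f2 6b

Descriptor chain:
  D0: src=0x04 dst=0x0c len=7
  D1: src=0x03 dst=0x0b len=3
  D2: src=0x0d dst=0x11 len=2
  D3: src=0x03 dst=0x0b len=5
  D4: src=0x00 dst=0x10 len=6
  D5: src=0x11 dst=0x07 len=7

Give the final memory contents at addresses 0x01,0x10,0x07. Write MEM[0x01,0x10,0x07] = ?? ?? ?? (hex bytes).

D0: mem[0x0c..0x12] <- [cb 47 1d 04 a7 64 dc]
D1: mem[0x0b..0x0d] <- [21 cb 47]
D2: mem[0x11..0x12] <- [47 1d]
D3: mem[0x0b..0x0f] <- [21 cb 47 1d 04]
D4: mem[0x10..0x15] <- [91 c3 59 21 cb 47]
D5: mem[0x07..0x0d] <- [c3 59 21 cb 47 f2 6b]
query mem[0x01]=0xc3, mem[0x10]=0x91, mem[0x07]=0xc3

MEM[0x01,0x10,0x07] = c3 91 c3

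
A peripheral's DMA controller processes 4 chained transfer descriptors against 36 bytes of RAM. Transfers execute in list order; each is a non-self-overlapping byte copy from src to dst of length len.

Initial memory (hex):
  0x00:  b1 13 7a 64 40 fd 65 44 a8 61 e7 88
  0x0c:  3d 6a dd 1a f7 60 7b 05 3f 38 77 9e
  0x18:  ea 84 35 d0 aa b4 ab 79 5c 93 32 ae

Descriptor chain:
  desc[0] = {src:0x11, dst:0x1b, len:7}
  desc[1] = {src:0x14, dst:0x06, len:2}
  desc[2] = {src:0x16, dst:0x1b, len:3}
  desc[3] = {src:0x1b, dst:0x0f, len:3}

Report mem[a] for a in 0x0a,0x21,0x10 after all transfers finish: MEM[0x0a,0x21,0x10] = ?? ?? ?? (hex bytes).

D0: mem[0x1b..0x21] <- [60 7b 05 3f 38 77 9e]
D1: mem[0x06..0x07] <- [3f 38]
D2: mem[0x1b..0x1d] <- [77 9e ea]
D3: mem[0x0f..0x11] <- [77 9e ea]
query mem[0x0a]=0xe7, mem[0x21]=0x9e, mem[0x10]=0x9e

MEM[0x0a,0x21,0x10] = e7 9e 9e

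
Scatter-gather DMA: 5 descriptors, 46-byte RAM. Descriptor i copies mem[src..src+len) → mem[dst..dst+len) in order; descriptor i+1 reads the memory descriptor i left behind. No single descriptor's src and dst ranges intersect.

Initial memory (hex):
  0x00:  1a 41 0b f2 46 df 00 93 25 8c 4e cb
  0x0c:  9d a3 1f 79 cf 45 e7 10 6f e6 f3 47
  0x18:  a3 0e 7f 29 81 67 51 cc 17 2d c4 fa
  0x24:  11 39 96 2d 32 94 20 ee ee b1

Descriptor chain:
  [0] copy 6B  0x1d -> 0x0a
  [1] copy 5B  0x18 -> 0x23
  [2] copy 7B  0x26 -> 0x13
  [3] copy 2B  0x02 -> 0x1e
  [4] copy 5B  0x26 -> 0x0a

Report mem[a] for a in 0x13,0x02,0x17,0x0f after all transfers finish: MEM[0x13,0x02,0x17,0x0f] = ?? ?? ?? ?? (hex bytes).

[0] 0x1d->0x0a len=6 : 67 51 cc 17 2d c4
[1] 0x18->0x23 len=5 : a3 0e 7f 29 81
[2] 0x26->0x13 len=7 : 29 81 32 94 20 ee ee
[3] 0x02->0x1e len=2 : 0b f2
[4] 0x26->0x0a len=5 : 29 81 32 94 20
query mem[0x13]=0x29, mem[0x02]=0x0b, mem[0x17]=0x20, mem[0x0f]=0xc4

MEM[0x13,0x02,0x17,0x0f] = 29 0b 20 c4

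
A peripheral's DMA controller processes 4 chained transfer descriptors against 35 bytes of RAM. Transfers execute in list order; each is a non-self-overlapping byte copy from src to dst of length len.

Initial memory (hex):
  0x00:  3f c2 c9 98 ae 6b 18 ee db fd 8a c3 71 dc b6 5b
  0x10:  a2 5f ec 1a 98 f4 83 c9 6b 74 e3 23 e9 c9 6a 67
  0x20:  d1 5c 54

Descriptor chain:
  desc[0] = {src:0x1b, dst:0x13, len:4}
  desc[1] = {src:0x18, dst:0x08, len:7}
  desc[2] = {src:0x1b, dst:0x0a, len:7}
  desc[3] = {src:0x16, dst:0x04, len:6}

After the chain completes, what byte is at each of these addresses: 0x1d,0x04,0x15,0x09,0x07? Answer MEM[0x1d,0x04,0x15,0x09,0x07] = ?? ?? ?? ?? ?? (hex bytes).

  after D0: wrote 4B at 0x13 = 23e9c96a
  after D1: wrote 7B at 0x08 = 6b74e323e9c96a
  after D2: wrote 7B at 0x0a = 23e9c96a67d15c
  after D3: wrote 6B at 0x04 = 6ac96b74e323
query mem[0x1d]=0xc9, mem[0x04]=0x6a, mem[0x15]=0xc9, mem[0x09]=0x23, mem[0x07]=0x74

MEM[0x1d,0x04,0x15,0x09,0x07] = c9 6a c9 23 74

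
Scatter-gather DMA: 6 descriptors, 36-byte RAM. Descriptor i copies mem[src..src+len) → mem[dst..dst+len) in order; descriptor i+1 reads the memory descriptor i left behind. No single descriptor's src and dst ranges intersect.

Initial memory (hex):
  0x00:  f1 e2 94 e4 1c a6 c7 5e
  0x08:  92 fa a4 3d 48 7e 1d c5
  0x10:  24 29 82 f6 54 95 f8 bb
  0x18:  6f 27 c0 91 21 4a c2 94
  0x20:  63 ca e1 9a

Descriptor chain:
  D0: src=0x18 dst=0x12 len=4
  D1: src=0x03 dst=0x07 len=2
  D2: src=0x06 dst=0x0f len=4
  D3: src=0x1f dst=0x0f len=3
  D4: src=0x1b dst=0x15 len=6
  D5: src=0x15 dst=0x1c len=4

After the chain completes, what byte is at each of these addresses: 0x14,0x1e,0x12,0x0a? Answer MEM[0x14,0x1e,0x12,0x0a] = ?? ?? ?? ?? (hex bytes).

MEM[0x14,0x1e,0x12,0x0a] = c0 4a fa a4

  after D0: wrote 4B at 0x12 = 6f27c091
  after D1: wrote 2B at 0x07 = e41c
  after D2: wrote 4B at 0x0f = c7e41cfa
  after D3: wrote 3B at 0x0f = 9463ca
  after D4: wrote 6B at 0x15 = 91214ac29463
  after D5: wrote 4B at 0x1c = 91214ac2
query mem[0x14]=0xc0, mem[0x1e]=0x4a, mem[0x12]=0xfa, mem[0x0a]=0xa4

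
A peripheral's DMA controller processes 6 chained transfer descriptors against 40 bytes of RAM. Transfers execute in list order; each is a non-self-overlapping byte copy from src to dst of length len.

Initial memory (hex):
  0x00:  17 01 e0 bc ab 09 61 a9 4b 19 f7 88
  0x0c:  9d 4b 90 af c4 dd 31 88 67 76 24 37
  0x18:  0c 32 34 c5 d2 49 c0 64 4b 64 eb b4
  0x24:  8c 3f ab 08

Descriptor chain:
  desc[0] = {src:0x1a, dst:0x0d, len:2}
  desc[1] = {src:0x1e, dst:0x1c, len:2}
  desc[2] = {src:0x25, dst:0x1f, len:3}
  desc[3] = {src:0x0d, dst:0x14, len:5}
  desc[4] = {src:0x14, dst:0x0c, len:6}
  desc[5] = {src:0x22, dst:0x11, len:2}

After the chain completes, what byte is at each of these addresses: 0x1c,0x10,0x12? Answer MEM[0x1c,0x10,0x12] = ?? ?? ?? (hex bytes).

[0] 0x1a->0x0d len=2 : 34 c5
[1] 0x1e->0x1c len=2 : c0 64
[2] 0x25->0x1f len=3 : 3f ab 08
[3] 0x0d->0x14 len=5 : 34 c5 af c4 dd
[4] 0x14->0x0c len=6 : 34 c5 af c4 dd 32
[5] 0x22->0x11 len=2 : eb b4
query mem[0x1c]=0xc0, mem[0x10]=0xdd, mem[0x12]=0xb4

MEM[0x1c,0x10,0x12] = c0 dd b4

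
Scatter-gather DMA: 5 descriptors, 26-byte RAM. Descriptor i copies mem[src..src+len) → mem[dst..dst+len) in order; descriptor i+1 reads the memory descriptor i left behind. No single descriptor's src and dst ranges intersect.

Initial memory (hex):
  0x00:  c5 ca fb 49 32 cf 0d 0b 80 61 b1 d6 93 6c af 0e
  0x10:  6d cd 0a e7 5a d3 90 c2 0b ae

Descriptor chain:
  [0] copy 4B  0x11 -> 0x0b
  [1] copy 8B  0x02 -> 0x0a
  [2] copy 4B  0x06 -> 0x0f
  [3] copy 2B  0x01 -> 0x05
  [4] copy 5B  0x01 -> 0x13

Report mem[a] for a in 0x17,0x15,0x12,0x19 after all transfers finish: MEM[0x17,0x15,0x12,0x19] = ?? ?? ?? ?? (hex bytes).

[0] 0x11->0x0b len=4 : cd 0a e7 5a
[1] 0x02->0x0a len=8 : fb 49 32 cf 0d 0b 80 61
[2] 0x06->0x0f len=4 : 0d 0b 80 61
[3] 0x01->0x05 len=2 : ca fb
[4] 0x01->0x13 len=5 : ca fb 49 32 ca
query mem[0x17]=0xca, mem[0x15]=0x49, mem[0x12]=0x61, mem[0x19]=0xae

MEM[0x17,0x15,0x12,0x19] = ca 49 61 ae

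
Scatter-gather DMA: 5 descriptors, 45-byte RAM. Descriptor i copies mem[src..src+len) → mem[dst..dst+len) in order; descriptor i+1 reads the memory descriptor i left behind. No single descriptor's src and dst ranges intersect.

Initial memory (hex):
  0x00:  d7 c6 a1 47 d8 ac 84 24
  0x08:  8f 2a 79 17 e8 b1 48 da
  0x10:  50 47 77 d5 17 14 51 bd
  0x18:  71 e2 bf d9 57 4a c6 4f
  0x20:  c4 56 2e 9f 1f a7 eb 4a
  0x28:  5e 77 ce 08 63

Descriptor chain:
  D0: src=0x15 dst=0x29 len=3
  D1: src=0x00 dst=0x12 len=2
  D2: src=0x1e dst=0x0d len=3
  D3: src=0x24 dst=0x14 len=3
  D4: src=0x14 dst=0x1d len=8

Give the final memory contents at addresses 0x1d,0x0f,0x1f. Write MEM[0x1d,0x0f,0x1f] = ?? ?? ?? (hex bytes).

#0 dst[0x29+3] := {0x14,0x51,0xbd}
#1 dst[0x12+2] := {0xd7,0xc6}
#2 dst[0x0d+3] := {0xc6,0x4f,0xc4}
#3 dst[0x14+3] := {0x1f,0xa7,0xeb}
#4 dst[0x1d+8] := {0x1f,0xa7,0xeb,0xbd,0x71,0xe2,0xbf,0xd9}
query mem[0x1d]=0x1f, mem[0x0f]=0xc4, mem[0x1f]=0xeb

MEM[0x1d,0x0f,0x1f] = 1f c4 eb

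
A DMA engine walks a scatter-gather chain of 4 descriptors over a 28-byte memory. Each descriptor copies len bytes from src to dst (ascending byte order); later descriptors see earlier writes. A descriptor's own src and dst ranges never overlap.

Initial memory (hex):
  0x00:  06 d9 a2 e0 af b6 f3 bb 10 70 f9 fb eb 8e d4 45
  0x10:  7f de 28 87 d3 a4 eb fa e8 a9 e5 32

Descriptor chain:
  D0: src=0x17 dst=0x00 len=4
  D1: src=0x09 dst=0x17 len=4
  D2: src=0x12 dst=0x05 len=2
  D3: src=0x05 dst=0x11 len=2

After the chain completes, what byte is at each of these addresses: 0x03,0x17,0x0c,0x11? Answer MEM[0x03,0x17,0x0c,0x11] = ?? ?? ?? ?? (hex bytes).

MEM[0x03,0x17,0x0c,0x11] = e5 70 eb 28

[0] 0x17->0x00 len=4 : fa e8 a9 e5
[1] 0x09->0x17 len=4 : 70 f9 fb eb
[2] 0x12->0x05 len=2 : 28 87
[3] 0x05->0x11 len=2 : 28 87
query mem[0x03]=0xe5, mem[0x17]=0x70, mem[0x0c]=0xeb, mem[0x11]=0x28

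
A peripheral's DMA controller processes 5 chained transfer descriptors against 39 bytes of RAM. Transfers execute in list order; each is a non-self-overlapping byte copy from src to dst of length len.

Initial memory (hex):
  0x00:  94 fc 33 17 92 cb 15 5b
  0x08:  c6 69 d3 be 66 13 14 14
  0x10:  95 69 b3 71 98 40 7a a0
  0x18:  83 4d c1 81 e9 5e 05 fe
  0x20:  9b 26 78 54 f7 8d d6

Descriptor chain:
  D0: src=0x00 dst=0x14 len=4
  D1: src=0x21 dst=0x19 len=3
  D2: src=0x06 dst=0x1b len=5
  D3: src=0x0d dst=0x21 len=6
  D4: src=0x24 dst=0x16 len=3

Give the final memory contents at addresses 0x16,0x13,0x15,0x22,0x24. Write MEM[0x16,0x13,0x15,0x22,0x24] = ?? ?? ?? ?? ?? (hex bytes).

MEM[0x16,0x13,0x15,0x22,0x24] = 95 71 fc 14 95

D0: mem[0x14..0x17] <- [94 fc 33 17]
D1: mem[0x19..0x1b] <- [26 78 54]
D2: mem[0x1b..0x1f] <- [15 5b c6 69 d3]
D3: mem[0x21..0x26] <- [13 14 14 95 69 b3]
D4: mem[0x16..0x18] <- [95 69 b3]
query mem[0x16]=0x95, mem[0x13]=0x71, mem[0x15]=0xfc, mem[0x22]=0x14, mem[0x24]=0x95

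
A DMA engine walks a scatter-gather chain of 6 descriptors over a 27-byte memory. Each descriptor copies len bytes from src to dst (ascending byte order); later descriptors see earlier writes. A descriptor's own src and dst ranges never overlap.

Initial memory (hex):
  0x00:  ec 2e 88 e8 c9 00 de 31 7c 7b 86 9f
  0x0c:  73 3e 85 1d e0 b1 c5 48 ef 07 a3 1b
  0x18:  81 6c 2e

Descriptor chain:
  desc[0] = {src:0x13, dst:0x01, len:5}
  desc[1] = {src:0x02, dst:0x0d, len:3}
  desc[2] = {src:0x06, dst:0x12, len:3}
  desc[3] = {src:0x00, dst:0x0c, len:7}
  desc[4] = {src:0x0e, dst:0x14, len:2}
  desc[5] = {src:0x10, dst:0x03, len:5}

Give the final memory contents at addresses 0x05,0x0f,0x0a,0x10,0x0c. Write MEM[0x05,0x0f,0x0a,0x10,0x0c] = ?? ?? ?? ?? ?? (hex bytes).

MEM[0x05,0x0f,0x0a,0x10,0x0c] = de 07 86 a3 ec

D0: mem[0x01..0x05] <- [48 ef 07 a3 1b]
D1: mem[0x0d..0x0f] <- [ef 07 a3]
D2: mem[0x12..0x14] <- [de 31 7c]
D3: mem[0x0c..0x12] <- [ec 48 ef 07 a3 1b de]
D4: mem[0x14..0x15] <- [ef 07]
D5: mem[0x03..0x07] <- [a3 1b de 31 ef]
query mem[0x05]=0xde, mem[0x0f]=0x07, mem[0x0a]=0x86, mem[0x10]=0xa3, mem[0x0c]=0xec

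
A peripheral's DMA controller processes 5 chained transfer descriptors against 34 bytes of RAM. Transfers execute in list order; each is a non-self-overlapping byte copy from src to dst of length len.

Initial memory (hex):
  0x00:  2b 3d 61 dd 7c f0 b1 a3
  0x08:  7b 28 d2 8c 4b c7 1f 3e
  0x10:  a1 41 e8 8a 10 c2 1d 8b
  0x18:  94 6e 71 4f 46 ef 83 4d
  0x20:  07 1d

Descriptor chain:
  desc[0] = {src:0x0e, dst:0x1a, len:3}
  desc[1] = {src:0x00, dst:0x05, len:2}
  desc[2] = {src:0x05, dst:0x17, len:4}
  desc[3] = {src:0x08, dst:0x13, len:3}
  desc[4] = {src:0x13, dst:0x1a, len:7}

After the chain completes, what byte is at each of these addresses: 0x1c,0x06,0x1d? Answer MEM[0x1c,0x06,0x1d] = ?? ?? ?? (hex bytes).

[0] 0x0e->0x1a len=3 : 1f 3e a1
[1] 0x00->0x05 len=2 : 2b 3d
[2] 0x05->0x17 len=4 : 2b 3d a3 7b
[3] 0x08->0x13 len=3 : 7b 28 d2
[4] 0x13->0x1a len=7 : 7b 28 d2 1d 2b 3d a3
query mem[0x1c]=0xd2, mem[0x06]=0x3d, mem[0x1d]=0x1d

MEM[0x1c,0x06,0x1d] = d2 3d 1d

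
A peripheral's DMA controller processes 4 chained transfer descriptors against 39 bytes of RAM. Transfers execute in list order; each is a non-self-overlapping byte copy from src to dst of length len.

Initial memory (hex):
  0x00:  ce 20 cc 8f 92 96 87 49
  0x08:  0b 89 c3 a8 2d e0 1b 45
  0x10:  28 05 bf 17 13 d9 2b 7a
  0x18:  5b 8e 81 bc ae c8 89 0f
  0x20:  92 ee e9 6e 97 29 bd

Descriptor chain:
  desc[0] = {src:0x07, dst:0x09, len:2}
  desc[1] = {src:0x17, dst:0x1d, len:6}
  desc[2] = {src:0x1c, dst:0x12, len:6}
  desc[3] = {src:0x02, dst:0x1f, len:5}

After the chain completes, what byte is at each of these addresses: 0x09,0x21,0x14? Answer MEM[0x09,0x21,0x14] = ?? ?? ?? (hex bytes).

MEM[0x09,0x21,0x14] = 49 92 5b

#0 dst[0x09+2] := {0x49,0x0b}
#1 dst[0x1d+6] := {0x7a,0x5b,0x8e,0x81,0xbc,0xae}
#2 dst[0x12+6] := {0xae,0x7a,0x5b,0x8e,0x81,0xbc}
#3 dst[0x1f+5] := {0xcc,0x8f,0x92,0x96,0x87}
query mem[0x09]=0x49, mem[0x21]=0x92, mem[0x14]=0x5b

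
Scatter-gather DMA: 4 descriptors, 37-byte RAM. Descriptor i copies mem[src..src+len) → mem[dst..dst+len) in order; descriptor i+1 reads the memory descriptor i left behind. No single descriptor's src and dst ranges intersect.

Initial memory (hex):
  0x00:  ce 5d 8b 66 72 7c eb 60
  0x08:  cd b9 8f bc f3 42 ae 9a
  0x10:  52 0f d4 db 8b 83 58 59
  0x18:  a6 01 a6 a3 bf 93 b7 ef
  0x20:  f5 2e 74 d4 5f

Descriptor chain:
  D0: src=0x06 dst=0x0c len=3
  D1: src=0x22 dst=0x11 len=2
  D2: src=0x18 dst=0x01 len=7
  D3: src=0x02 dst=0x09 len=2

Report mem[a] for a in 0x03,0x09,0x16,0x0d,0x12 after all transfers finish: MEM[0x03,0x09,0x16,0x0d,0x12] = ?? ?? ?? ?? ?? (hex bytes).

D0: mem[0x0c..0x0e] <- [eb 60 cd]
D1: mem[0x11..0x12] <- [74 d4]
D2: mem[0x01..0x07] <- [a6 01 a6 a3 bf 93 b7]
D3: mem[0x09..0x0a] <- [01 a6]
query mem[0x03]=0xa6, mem[0x09]=0x01, mem[0x16]=0x58, mem[0x0d]=0x60, mem[0x12]=0xd4

MEM[0x03,0x09,0x16,0x0d,0x12] = a6 01 58 60 d4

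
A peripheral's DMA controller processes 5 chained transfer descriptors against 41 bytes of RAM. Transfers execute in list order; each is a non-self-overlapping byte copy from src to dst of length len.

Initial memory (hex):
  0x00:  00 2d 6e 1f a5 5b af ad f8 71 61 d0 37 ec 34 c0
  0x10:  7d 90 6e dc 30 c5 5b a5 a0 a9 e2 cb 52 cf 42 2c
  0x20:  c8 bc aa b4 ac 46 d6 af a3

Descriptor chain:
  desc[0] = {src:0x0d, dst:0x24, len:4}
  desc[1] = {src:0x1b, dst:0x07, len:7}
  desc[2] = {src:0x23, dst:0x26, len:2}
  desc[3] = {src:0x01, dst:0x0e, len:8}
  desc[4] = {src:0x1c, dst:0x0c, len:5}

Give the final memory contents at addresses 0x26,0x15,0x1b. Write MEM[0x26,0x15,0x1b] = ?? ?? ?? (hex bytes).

MEM[0x26,0x15,0x1b] = b4 52 cb

D0: mem[0x24..0x27] <- [ec 34 c0 7d]
D1: mem[0x07..0x0d] <- [cb 52 cf 42 2c c8 bc]
D2: mem[0x26..0x27] <- [b4 ec]
D3: mem[0x0e..0x15] <- [2d 6e 1f a5 5b af cb 52]
D4: mem[0x0c..0x10] <- [52 cf 42 2c c8]
query mem[0x26]=0xb4, mem[0x15]=0x52, mem[0x1b]=0xcb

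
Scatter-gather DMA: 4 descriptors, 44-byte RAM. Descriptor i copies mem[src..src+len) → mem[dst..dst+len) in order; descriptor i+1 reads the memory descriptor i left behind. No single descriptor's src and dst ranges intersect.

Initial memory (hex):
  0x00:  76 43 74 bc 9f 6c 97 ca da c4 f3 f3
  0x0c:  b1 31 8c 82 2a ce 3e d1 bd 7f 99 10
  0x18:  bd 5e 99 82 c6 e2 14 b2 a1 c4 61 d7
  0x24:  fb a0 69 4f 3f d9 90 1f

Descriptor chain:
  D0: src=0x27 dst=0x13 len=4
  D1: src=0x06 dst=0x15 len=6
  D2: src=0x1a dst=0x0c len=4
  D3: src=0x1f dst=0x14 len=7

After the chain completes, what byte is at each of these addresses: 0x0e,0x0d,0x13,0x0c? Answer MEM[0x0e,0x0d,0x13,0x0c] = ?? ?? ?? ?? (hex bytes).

#0 dst[0x13+4] := {0x4f,0x3f,0xd9,0x90}
#1 dst[0x15+6] := {0x97,0xca,0xda,0xc4,0xf3,0xf3}
#2 dst[0x0c+4] := {0xf3,0x82,0xc6,0xe2}
#3 dst[0x14+7] := {0xb2,0xa1,0xc4,0x61,0xd7,0xfb,0xa0}
query mem[0x0e]=0xc6, mem[0x0d]=0x82, mem[0x13]=0x4f, mem[0x0c]=0xf3

MEM[0x0e,0x0d,0x13,0x0c] = c6 82 4f f3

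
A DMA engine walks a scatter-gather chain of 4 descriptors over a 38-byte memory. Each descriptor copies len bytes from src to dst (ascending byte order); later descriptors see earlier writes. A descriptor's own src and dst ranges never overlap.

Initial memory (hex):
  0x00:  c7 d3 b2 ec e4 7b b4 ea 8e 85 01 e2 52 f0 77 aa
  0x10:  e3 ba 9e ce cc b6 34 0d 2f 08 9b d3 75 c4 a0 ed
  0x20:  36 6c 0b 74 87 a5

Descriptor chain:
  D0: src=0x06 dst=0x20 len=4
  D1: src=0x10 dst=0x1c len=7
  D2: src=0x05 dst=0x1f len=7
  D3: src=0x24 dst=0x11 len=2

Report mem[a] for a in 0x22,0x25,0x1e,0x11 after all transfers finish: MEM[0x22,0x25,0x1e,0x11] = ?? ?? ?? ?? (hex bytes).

  after D0: wrote 4B at 0x20 = b4ea8e85
  after D1: wrote 7B at 0x1c = e3ba9ececcb634
  after D2: wrote 7B at 0x1f = 7bb4ea8e8501e2
  after D3: wrote 2B at 0x11 = 01e2
query mem[0x22]=0x8e, mem[0x25]=0xe2, mem[0x1e]=0x9e, mem[0x11]=0x01

MEM[0x22,0x25,0x1e,0x11] = 8e e2 9e 01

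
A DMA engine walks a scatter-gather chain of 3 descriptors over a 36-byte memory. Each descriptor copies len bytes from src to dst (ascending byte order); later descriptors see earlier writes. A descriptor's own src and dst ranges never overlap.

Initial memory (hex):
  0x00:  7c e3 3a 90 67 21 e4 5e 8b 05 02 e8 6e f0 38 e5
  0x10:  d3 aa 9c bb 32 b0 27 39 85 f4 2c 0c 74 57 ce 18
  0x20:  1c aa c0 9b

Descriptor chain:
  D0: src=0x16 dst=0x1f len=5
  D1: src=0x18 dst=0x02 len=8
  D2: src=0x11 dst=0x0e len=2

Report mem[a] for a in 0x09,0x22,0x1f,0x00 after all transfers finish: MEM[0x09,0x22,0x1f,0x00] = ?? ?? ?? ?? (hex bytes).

[0] 0x16->0x1f len=5 : 27 39 85 f4 2c
[1] 0x18->0x02 len=8 : 85 f4 2c 0c 74 57 ce 27
[2] 0x11->0x0e len=2 : aa 9c
query mem[0x09]=0x27, mem[0x22]=0xf4, mem[0x1f]=0x27, mem[0x00]=0x7c

MEM[0x09,0x22,0x1f,0x00] = 27 f4 27 7c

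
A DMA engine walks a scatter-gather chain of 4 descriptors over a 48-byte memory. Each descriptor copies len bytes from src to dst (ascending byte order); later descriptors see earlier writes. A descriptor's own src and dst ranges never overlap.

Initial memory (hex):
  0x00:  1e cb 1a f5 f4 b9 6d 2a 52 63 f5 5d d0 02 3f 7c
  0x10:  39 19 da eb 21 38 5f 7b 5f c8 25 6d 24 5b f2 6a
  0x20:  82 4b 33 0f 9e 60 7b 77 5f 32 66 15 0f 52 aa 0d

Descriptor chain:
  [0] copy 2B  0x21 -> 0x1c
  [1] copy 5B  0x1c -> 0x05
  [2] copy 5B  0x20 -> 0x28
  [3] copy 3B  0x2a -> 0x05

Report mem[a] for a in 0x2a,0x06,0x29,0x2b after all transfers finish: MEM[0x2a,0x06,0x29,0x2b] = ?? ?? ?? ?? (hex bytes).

MEM[0x2a,0x06,0x29,0x2b] = 33 0f 4b 0f

D0: mem[0x1c..0x1d] <- [4b 33]
D1: mem[0x05..0x09] <- [4b 33 f2 6a 82]
D2: mem[0x28..0x2c] <- [82 4b 33 0f 9e]
D3: mem[0x05..0x07] <- [33 0f 9e]
query mem[0x2a]=0x33, mem[0x06]=0x0f, mem[0x29]=0x4b, mem[0x2b]=0x0f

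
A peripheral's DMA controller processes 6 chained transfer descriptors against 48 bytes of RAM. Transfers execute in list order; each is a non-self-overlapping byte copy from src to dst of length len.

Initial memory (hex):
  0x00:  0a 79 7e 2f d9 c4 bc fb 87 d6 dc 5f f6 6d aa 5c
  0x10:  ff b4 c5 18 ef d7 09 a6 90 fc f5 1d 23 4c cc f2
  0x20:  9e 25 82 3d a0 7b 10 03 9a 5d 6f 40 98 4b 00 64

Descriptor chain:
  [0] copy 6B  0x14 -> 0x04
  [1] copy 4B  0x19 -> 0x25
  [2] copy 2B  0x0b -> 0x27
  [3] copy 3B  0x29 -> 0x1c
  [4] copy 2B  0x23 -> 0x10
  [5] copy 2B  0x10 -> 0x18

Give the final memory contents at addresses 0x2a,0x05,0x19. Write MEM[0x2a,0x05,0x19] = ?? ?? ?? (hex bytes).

[0] 0x14->0x04 len=6 : ef d7 09 a6 90 fc
[1] 0x19->0x25 len=4 : fc f5 1d 23
[2] 0x0b->0x27 len=2 : 5f f6
[3] 0x29->0x1c len=3 : 5d 6f 40
[4] 0x23->0x10 len=2 : 3d a0
[5] 0x10->0x18 len=2 : 3d a0
query mem[0x2a]=0x6f, mem[0x05]=0xd7, mem[0x19]=0xa0

MEM[0x2a,0x05,0x19] = 6f d7 a0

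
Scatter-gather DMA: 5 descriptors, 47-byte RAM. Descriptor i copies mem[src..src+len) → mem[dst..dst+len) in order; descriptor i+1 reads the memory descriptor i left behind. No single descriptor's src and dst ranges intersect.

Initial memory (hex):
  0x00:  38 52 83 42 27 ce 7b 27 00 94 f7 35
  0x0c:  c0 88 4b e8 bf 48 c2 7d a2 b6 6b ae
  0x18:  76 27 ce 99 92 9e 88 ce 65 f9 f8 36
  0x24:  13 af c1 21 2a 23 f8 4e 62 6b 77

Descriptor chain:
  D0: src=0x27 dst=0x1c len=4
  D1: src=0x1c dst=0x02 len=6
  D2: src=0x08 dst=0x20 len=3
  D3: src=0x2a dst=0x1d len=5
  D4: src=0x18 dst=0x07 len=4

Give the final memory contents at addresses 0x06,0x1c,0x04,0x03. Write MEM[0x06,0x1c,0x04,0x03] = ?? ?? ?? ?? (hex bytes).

D0: mem[0x1c..0x1f] <- [21 2a 23 f8]
D1: mem[0x02..0x07] <- [21 2a 23 f8 65 f9]
D2: mem[0x20..0x22] <- [00 94 f7]
D3: mem[0x1d..0x21] <- [f8 4e 62 6b 77]
D4: mem[0x07..0x0a] <- [76 27 ce 99]
query mem[0x06]=0x65, mem[0x1c]=0x21, mem[0x04]=0x23, mem[0x03]=0x2a

MEM[0x06,0x1c,0x04,0x03] = 65 21 23 2a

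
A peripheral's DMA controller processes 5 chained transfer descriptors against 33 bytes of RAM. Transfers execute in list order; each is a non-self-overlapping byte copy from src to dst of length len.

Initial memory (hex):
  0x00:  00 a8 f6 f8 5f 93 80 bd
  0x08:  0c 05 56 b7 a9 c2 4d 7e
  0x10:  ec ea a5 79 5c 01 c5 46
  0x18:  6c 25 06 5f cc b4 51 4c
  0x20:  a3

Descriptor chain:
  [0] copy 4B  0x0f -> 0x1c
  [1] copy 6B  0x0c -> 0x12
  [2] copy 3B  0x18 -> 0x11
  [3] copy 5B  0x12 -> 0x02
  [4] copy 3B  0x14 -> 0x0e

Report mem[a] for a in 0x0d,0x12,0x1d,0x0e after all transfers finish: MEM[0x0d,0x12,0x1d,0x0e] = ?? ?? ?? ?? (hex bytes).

[0] 0x0f->0x1c len=4 : 7e ec ea a5
[1] 0x0c->0x12 len=6 : a9 c2 4d 7e ec ea
[2] 0x18->0x11 len=3 : 6c 25 06
[3] 0x12->0x02 len=5 : 25 06 4d 7e ec
[4] 0x14->0x0e len=3 : 4d 7e ec
query mem[0x0d]=0xc2, mem[0x12]=0x25, mem[0x1d]=0xec, mem[0x0e]=0x4d

MEM[0x0d,0x12,0x1d,0x0e] = c2 25 ec 4d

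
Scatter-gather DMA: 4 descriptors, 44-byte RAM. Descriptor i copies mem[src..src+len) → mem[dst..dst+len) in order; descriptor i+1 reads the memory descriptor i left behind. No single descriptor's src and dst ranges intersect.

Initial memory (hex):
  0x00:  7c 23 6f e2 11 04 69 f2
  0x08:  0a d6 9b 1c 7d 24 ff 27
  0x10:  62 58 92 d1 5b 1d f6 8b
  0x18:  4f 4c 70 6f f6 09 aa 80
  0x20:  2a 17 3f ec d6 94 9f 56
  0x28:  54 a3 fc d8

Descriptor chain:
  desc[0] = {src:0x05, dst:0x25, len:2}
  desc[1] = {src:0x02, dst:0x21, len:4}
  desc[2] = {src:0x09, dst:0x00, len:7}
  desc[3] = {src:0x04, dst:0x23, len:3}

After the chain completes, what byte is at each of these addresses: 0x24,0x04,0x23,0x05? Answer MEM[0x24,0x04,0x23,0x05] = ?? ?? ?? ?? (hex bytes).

[0] 0x05->0x25 len=2 : 04 69
[1] 0x02->0x21 len=4 : 6f e2 11 04
[2] 0x09->0x00 len=7 : d6 9b 1c 7d 24 ff 27
[3] 0x04->0x23 len=3 : 24 ff 27
query mem[0x24]=0xff, mem[0x04]=0x24, mem[0x23]=0x24, mem[0x05]=0xff

MEM[0x24,0x04,0x23,0x05] = ff 24 24 ff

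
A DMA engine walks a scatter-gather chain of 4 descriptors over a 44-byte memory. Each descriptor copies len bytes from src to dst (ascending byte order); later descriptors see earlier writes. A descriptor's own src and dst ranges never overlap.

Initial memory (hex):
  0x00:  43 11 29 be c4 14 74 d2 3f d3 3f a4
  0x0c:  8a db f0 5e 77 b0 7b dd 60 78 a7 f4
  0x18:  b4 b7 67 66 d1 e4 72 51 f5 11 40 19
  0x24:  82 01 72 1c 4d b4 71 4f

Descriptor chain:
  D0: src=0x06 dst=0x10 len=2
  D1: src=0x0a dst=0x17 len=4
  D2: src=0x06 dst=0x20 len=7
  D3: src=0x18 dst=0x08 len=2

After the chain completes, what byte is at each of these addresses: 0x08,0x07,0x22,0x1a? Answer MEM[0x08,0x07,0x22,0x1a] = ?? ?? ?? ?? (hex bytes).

[0] 0x06->0x10 len=2 : 74 d2
[1] 0x0a->0x17 len=4 : 3f a4 8a db
[2] 0x06->0x20 len=7 : 74 d2 3f d3 3f a4 8a
[3] 0x18->0x08 len=2 : a4 8a
query mem[0x08]=0xa4, mem[0x07]=0xd2, mem[0x22]=0x3f, mem[0x1a]=0xdb

MEM[0x08,0x07,0x22,0x1a] = a4 d2 3f db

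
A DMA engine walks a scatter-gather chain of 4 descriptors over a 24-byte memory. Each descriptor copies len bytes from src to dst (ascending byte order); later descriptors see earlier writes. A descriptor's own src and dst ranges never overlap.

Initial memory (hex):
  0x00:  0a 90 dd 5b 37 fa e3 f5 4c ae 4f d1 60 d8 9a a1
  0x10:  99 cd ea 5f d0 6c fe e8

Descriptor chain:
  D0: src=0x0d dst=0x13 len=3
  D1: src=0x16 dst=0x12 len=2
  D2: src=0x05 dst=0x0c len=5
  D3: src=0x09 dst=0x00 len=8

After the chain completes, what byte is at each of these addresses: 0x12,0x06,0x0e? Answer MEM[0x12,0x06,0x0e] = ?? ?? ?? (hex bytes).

D0: mem[0x13..0x15] <- [d8 9a a1]
D1: mem[0x12..0x13] <- [fe e8]
D2: mem[0x0c..0x10] <- [fa e3 f5 4c ae]
D3: mem[0x00..0x07] <- [ae 4f d1 fa e3 f5 4c ae]
query mem[0x12]=0xfe, mem[0x06]=0x4c, mem[0x0e]=0xf5

MEM[0x12,0x06,0x0e] = fe 4c f5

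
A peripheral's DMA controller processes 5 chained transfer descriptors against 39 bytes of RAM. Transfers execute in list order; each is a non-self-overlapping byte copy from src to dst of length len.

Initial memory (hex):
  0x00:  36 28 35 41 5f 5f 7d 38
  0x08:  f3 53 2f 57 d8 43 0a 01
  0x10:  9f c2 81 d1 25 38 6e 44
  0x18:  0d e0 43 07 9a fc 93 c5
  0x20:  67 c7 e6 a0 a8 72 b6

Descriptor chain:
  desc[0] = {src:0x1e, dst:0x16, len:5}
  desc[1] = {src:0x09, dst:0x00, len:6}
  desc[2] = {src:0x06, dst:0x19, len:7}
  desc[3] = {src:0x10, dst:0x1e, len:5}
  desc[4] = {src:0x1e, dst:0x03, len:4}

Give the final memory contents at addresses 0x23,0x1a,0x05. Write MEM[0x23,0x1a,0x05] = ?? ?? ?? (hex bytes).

MEM[0x23,0x1a,0x05] = a0 38 81

  after D0: wrote 5B at 0x16 = 93c567c7e6
  after D1: wrote 6B at 0x00 = 532f57d8430a
  after D2: wrote 7B at 0x19 = 7d38f3532f57d8
  after D3: wrote 5B at 0x1e = 9fc281d125
  after D4: wrote 4B at 0x03 = 9fc281d1
query mem[0x23]=0xa0, mem[0x1a]=0x38, mem[0x05]=0x81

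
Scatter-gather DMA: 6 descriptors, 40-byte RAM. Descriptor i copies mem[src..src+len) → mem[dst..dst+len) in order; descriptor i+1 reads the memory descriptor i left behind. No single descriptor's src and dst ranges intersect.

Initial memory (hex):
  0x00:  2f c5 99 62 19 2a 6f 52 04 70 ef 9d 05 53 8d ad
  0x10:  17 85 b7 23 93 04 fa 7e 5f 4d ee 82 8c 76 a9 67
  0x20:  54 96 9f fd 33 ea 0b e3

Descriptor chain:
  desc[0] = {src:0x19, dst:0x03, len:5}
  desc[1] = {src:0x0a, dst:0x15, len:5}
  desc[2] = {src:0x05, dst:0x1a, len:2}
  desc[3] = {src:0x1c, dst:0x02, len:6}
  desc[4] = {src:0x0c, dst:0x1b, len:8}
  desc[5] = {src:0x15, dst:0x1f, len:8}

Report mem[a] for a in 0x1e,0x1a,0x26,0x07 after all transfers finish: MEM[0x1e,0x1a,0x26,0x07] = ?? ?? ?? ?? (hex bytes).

#0 dst[0x03+5] := {0x4d,0xee,0x82,0x8c,0x76}
#1 dst[0x15+5] := {0xef,0x9d,0x05,0x53,0x8d}
#2 dst[0x1a+2] := {0x82,0x8c}
#3 dst[0x02+6] := {0x8c,0x76,0xa9,0x67,0x54,0x96}
#4 dst[0x1b+8] := {0x05,0x53,0x8d,0xad,0x17,0x85,0xb7,0x23}
#5 dst[0x1f+8] := {0xef,0x9d,0x05,0x53,0x8d,0x82,0x05,0x53}
query mem[0x1e]=0xad, mem[0x1a]=0x82, mem[0x26]=0x53, mem[0x07]=0x96

MEM[0x1e,0x1a,0x26,0x07] = ad 82 53 96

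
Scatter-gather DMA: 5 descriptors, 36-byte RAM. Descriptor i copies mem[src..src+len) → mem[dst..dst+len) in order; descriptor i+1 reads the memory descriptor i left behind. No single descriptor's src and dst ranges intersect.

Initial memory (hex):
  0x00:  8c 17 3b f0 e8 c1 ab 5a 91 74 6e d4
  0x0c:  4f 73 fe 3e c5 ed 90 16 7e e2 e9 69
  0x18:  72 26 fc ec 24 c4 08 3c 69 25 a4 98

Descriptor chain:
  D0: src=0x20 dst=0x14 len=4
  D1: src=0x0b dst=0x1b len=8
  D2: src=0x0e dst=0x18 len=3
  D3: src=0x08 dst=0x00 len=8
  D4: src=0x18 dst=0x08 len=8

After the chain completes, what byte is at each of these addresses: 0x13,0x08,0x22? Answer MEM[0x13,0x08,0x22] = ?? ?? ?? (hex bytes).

D0: mem[0x14..0x17] <- [69 25 a4 98]
D1: mem[0x1b..0x22] <- [d4 4f 73 fe 3e c5 ed 90]
D2: mem[0x18..0x1a] <- [fe 3e c5]
D3: mem[0x00..0x07] <- [91 74 6e d4 4f 73 fe 3e]
D4: mem[0x08..0x0f] <- [fe 3e c5 d4 4f 73 fe 3e]
query mem[0x13]=0x16, mem[0x08]=0xfe, mem[0x22]=0x90

MEM[0x13,0x08,0x22] = 16 fe 90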